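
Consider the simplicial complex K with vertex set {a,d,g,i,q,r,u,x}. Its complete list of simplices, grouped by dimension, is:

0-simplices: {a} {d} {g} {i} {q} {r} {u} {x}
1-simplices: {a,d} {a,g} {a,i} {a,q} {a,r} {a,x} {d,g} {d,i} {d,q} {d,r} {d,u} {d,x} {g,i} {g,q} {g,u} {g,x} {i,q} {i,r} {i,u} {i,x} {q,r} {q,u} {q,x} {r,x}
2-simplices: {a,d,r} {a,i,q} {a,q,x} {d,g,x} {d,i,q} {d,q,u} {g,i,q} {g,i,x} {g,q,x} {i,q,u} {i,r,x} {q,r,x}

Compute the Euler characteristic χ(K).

χ(K)=-4

n_0=8 n_1=24 n_2=12
χ=+8−24+12=-4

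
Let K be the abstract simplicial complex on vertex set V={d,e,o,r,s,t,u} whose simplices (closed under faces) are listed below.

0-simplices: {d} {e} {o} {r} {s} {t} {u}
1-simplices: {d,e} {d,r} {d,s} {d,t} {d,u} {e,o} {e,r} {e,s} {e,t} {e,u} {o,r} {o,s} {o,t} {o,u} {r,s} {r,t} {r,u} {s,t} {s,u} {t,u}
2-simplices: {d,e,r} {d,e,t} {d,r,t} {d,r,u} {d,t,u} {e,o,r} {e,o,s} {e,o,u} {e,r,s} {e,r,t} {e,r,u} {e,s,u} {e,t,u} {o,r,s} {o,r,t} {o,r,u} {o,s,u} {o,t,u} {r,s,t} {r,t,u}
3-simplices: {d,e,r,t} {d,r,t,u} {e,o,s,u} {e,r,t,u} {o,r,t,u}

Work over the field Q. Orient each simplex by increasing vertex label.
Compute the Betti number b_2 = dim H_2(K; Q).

n_0=7 n_1=20 n_2=20 n_3=5  [Q]
∂1: piv[de,dr,ds,dt,du,eo] rk=6  ker:er,es,et,eu,or,os,ot,ou,rs,rt,ru,st,su,tu
∂2: piv[der,det,drt,dru,dtu,eor,eos,eou,ers,eru,esu,ort,rst] rk=13  ker:ert,etu,ors,oru,osu,otu,rtu
∂3: piv[dert,drtu,eosu,ertu,ortu] rk=5
b_2=(20−13)−5=2

b_2=2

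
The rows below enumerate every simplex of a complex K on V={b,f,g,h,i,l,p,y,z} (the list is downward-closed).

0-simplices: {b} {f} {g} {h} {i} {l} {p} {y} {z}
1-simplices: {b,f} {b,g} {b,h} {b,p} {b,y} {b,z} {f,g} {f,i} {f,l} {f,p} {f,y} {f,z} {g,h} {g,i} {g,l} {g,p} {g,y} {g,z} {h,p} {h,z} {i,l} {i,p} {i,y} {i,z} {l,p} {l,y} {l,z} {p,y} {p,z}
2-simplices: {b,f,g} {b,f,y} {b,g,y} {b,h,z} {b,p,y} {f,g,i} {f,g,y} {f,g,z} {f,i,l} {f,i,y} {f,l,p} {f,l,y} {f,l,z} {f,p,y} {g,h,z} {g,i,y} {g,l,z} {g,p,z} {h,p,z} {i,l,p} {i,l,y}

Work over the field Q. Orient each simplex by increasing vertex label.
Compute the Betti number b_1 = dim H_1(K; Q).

b_1=3

n_0=9 n_1=29 n_2=21  [Q]
∂1: piv[bf,bg,bh,bp,by,bz,fi,fl] rk=8  ker:fg,fp,fy,fz,gh,gi,gl,gp,gy,gz,hp,hz,il,ip,iy,iz,lp,ly,lz,py,pz
∂2: piv[bfg,bfy,bgy,bhz,bpy,fgi,fgz,fil,fiy,flp,fly,flz,fpy,ghz,glz,gpz,hpz,ilp] rk=18  ker:fgy,giy,ily
b_1=(29−8)−18=3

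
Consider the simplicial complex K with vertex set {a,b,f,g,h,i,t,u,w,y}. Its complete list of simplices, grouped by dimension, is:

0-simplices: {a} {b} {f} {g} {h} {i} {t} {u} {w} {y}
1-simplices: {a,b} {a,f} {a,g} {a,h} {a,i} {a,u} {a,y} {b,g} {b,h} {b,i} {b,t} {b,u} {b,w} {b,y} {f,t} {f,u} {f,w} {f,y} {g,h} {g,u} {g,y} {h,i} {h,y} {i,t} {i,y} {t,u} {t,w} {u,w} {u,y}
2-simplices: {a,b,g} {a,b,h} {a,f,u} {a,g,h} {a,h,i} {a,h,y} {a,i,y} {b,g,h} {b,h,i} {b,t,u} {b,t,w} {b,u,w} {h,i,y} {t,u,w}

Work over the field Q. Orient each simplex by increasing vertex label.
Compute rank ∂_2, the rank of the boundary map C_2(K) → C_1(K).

n_0=10 n_1=29 n_2=14  [Q]
∂1: piv[ab,af,ag,ah,ai,au,ay,bt,bw] rk=9  ker:bg,bh,bi,bu,by,ft,fu,fw,fy,gh,gu,gy,hi,hy,it,iy,tu,tw,uw,uy
∂2: piv[abg,abh,afu,agh,ahi,ahy,aiy,bhi,btu,btw,buw] rk=11  ker:bgh,hiy,tuw
rk∂_2=11

rank∂_2=11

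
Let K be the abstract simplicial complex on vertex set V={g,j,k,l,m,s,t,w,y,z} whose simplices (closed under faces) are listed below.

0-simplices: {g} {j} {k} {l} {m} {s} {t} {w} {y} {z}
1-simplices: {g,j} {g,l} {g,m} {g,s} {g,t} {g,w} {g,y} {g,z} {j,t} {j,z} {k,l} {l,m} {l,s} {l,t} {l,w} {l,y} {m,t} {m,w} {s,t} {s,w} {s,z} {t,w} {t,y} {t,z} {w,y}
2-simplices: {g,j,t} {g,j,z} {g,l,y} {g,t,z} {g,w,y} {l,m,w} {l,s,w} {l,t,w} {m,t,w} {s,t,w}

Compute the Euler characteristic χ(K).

χ(K)=-5

n_0=10 n_1=25 n_2=10
χ=+10−25+10=-5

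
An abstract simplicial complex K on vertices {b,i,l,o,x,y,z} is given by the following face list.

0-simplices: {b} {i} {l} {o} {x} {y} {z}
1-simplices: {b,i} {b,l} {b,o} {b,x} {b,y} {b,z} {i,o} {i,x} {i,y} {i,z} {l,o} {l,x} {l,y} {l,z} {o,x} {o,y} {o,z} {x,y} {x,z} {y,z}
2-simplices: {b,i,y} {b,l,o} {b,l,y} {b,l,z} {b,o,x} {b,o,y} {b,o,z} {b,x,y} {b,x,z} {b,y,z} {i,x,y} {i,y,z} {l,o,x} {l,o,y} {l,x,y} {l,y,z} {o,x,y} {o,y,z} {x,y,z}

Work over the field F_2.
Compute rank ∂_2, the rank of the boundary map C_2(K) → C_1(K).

rank∂_2=13

n_0=7 n_1=20 n_2=19  [Z2]
∂1: piv[bi,bl,bo,bx,by,bz] rk=6  ker:io,ix,iy,iz,lo,lx,ly,lz,ox,oy,oz,xy,xz,yz
∂2: piv[biy,blo,bly,blz,box,boy,boz,bxy,bxz,byz,ixy,iyz,lox] rk=13  ker:loy,lxy,lyz,oxy,oyz,xyz
rk∂_2=13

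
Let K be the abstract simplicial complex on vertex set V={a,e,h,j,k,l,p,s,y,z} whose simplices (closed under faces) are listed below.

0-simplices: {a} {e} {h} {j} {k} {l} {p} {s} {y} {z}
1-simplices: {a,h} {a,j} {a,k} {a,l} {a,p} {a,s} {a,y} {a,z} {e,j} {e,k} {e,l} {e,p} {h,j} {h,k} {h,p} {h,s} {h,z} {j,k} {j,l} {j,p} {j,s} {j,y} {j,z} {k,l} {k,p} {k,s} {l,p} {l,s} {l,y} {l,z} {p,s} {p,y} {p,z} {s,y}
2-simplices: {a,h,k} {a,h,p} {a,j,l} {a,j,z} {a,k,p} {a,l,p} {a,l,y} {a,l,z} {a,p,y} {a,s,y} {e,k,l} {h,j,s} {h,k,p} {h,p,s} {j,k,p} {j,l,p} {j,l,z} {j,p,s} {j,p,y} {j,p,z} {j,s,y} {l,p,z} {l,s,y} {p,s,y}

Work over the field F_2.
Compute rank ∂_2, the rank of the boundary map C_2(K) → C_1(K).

rank∂_2=20

n_0=10 n_1=34 n_2=24  [Z2]
∂1: piv[ah,aj,ak,al,ap,as,ay,az,ej] rk=9  ker:ek,el,ep,hj,hk,hp,hs,hz,jk,jl,jp,js,jy,jz,kl,kp,ks,lp,ls,ly,lz,ps,py,pz,sy
∂2: piv[ahk,ahp,ajl,ajz,akp,alp,aly,alz,apy,asy,ekl,hjs,hps,jkp,jlp,jps,jpy,jpz,jsy,lsy] rk=20  ker:hkp,jlz,lpz,psy
rk∂_2=20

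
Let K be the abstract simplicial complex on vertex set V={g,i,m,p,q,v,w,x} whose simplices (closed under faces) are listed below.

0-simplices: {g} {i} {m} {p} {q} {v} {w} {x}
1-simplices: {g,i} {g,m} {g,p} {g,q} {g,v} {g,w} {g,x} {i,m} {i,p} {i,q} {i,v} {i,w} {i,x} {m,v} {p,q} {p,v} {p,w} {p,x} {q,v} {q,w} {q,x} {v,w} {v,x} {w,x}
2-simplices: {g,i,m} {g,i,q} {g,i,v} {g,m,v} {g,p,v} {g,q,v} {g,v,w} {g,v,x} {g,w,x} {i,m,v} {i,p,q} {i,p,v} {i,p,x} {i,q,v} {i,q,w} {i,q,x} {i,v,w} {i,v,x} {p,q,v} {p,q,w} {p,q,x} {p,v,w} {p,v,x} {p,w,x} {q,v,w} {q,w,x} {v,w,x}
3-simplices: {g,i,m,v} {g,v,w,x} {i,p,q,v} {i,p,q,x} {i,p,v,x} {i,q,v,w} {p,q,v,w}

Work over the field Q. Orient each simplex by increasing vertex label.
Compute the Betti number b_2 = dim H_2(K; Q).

b_2=3

n_0=8 n_1=24 n_2=27 n_3=7  [Q]
∂1: piv[gi,gm,gp,gq,gv,gw,gx] rk=7  ker:im,ip,iq,iv,iw,ix,mv,pq,pv,pw,px,qv,qw,qx,vw,vx,wx
∂2: piv[gim,giq,giv,gmv,gpv,gqv,gvw,gvx,gwx,ipq,ipv,ipx,iqw,iqx,ivw,ivx,pqw] rk=17  ker:imv,iqv,pqv,pqx,pvw,pvx,pwx,qvw,qwx,vwx
∂3: piv[gimv,gvwx,ipqv,ipqx,ipvx,iqvw,pqvw] rk=7
b_2=(27−17)−7=3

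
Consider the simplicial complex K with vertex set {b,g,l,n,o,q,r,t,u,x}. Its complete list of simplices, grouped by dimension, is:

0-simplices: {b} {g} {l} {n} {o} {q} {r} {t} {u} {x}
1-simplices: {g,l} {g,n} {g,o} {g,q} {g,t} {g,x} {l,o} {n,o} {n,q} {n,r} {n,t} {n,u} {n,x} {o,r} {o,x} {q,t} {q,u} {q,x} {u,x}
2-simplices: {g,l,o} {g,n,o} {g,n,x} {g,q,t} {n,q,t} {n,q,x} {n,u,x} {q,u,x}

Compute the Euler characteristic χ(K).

n_0=10 n_1=19 n_2=8
χ=+10−19+8=-1

χ(K)=-1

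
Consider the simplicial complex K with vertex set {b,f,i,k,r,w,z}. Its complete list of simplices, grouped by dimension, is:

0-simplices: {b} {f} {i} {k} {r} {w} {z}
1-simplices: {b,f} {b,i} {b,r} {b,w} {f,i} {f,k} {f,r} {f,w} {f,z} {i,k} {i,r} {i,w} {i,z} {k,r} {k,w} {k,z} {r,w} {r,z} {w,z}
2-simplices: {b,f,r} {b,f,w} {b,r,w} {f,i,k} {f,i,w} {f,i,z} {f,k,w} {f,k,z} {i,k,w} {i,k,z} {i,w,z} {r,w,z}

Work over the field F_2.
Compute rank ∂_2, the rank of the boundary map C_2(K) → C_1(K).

n_0=7 n_1=19 n_2=12  [Z2]
∂1: piv[bf,bi,br,bw,fk,fz] rk=6  ker:fi,fr,fw,ik,ir,iw,iz,kr,kw,kz,rw,rz,wz
∂2: piv[bfr,bfw,brw,fik,fiw,fiz,fkw,fkz,iwz,rwz] rk=10  ker:ikw,ikz
rk∂_2=10

rank∂_2=10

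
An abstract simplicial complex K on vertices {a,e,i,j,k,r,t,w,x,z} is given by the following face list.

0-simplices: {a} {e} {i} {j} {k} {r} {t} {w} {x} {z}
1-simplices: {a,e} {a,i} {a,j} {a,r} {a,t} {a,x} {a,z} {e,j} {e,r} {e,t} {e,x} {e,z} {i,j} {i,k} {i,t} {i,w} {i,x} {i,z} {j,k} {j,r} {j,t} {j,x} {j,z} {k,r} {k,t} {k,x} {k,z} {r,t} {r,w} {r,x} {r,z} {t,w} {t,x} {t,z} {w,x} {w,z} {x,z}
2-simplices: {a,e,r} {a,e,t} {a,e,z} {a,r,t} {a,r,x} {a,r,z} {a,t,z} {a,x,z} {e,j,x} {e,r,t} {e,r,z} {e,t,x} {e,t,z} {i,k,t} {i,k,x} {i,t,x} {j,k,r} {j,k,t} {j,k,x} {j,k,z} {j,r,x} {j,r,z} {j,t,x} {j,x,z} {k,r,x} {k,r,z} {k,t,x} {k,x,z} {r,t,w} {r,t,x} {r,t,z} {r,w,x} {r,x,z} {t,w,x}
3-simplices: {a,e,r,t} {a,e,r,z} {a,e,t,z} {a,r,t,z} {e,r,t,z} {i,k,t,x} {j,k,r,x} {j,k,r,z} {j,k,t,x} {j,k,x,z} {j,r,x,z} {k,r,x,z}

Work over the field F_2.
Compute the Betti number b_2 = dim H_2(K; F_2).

n_0=10 n_1=37 n_2=34 n_3=12  [Z2]
∂1: piv[ae,ai,aj,ar,at,ax,az,ik,iw] rk=9  ker:ej,er,et,ex,ez,ij,it,ix,iz,jk,jr,jt,jx,jz,kr,kt,kx,kz,rt,rw,rx,rz,tw,tx,tz,wx,wz,xz
∂2: piv[aer,aet,aez,art,arx,arz,atz,axz,ejx,etx,ikt,ikx,itx,jkr,jkt,jkx,jkz,jrx,jrz,rtw,rtx,rwx] rk=22  ker:ert,erz,etz,jtx,jxz,krx,krz,ktx,kxz,rtz,rxz,twx
∂3: piv[aert,aerz,aetz,artz,iktx,jkrx,jkrz,jktx,jkxz,jrxz] rk=10  ker:ertz,krxz
b_2=(34−22)−10=2

b_2=2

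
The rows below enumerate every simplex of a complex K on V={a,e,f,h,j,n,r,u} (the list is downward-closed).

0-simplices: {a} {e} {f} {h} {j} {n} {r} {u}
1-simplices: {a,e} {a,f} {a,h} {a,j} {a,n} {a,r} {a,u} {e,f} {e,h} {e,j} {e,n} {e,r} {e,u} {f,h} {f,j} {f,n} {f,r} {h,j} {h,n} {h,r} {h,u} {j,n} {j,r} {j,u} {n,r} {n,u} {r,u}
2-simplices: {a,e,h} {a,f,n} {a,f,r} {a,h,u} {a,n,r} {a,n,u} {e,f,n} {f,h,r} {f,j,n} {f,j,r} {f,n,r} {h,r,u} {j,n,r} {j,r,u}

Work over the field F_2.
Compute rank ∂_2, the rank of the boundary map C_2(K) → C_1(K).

n_0=8 n_1=27 n_2=14  [Z2]
∂1: piv[ae,af,ah,aj,an,ar,au] rk=7  ker:ef,eh,ej,en,er,eu,fh,fj,fn,fr,hj,hn,hr,hu,jn,jr,ju,nr,nu,ru
∂2: piv[aeh,afn,afr,ahu,anr,anu,efn,fhr,fjn,fjr,hru,jru] rk=12  ker:fnr,jnr
rk∂_2=12

rank∂_2=12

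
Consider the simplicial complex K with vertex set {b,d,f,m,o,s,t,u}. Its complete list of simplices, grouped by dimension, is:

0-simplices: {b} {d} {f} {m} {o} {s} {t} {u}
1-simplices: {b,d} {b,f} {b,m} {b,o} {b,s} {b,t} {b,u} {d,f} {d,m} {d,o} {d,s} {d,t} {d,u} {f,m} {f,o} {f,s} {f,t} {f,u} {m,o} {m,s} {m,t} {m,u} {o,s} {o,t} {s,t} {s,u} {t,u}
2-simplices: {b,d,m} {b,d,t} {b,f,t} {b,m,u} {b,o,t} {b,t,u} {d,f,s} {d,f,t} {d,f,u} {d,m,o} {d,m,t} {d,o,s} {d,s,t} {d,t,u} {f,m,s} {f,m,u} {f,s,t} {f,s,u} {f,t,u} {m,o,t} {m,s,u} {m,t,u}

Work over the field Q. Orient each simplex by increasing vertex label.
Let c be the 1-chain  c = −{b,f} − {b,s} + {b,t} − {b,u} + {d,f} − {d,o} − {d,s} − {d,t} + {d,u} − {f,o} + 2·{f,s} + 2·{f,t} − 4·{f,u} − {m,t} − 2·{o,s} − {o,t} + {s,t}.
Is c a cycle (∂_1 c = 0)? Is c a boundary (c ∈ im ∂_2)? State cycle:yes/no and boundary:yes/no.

cycle:no boundary:no

n_0=8 n_1=27 n_2=22  [Q]
∂1: piv[bd,bf,bm,bo,bs,bt,bu] rk=7  ker:df,dm,do,ds,dt,du,fm,fo,fs,ft,fu,mo,ms,mt,mu,os,ot,st,su,tu
∂2: piv[bdm,bdt,bft,bmu,bot,btu,dfs,dft,dfu,dmo,dmt,dos,dst,dtu,fms,fmu,fsu,mot] rk=18  ker:fst,ftu,msu,mtu
∂1c = 2·{b} + {d} + {f} + {m} + {o} − 3·{s} + {t} − 4·{u}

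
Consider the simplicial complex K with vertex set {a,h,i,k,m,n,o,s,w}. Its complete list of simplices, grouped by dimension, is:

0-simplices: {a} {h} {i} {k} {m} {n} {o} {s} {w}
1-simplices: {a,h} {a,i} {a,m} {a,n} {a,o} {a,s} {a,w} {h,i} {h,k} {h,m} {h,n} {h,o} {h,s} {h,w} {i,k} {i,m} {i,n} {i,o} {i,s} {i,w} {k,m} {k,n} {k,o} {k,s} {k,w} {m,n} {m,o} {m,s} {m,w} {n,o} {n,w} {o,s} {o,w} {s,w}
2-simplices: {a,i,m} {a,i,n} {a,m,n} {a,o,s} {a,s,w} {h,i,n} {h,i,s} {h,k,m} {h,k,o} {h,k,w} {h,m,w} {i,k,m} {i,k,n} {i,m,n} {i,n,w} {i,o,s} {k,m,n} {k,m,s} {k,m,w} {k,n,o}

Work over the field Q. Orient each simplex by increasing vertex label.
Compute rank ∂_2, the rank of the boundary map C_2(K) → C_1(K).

n_0=9 n_1=34 n_2=20  [Q]
∂1: piv[ah,ai,am,an,ao,as,aw,hk] rk=8  ker:hi,hm,hn,ho,hs,hw,ik,im,in,io,is,iw,km,kn,ko,ks,kw,mn,mo,ms,mw,no,nw,os,ow,sw
∂2: piv[aim,ain,amn,aos,asw,hin,his,hkm,hko,hkw,hmw,ikm,ikn,inw,ios,kms,kno] rk=17  ker:imn,kmn,kmw
rk∂_2=17

rank∂_2=17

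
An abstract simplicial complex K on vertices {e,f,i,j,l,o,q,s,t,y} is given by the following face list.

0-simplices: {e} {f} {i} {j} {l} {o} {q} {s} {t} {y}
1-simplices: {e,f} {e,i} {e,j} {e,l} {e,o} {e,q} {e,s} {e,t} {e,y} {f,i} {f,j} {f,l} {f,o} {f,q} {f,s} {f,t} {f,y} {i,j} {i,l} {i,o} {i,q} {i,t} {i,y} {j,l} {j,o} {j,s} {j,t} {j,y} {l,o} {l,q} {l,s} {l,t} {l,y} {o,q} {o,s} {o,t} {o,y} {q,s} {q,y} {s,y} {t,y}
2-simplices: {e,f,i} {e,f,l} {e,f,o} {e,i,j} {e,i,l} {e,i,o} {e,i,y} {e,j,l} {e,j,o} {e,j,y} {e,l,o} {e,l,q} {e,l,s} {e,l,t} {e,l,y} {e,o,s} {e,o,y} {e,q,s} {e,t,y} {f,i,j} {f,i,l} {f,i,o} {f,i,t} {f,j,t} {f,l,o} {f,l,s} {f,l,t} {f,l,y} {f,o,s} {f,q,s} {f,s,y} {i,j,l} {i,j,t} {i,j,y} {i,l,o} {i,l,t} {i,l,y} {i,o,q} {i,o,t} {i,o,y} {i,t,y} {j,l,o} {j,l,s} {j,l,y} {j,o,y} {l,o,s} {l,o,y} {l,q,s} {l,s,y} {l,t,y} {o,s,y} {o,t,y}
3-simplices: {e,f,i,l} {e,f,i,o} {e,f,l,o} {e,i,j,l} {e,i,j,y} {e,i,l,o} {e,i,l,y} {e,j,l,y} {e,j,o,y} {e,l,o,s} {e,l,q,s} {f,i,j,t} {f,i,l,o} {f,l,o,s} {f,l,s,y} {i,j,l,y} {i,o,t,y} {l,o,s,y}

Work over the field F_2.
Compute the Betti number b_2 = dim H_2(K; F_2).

n_0=10 n_1=41 n_2=52 n_3=18  [Z2]
∂1: piv[ef,ei,ej,el,eo,eq,es,et,ey] rk=9  ker:fi,fj,fl,fo,fq,fs,ft,fy,ij,il,io,iq,it,iy,jl,jo,js,jt,jy,lo,lq,ls,lt,ly,oq,os,ot,oy,qs,qy,sy,ty
∂2: piv[efi,efl,efo,eij,eil,eio,eiy,ejl,ejo,ejy,elo,elq,els,elt,ely,eos,eoy,eqs,ety,fij,fit,fjt,fls,flt,fly,fqs,fsy,ioq,iot,jls] rk=30  ker:fil,fio,flo,fos,ijl,ijt,ijy,ilo,ilt,ily,ioy,ity,jlo,jly,joy,los,loy,lqs,lsy,lty,osy,oty
∂3: piv[efil,efio,eflo,eijl,eijy,eilo,eily,ejly,ejoy,elos,elqs,fijt,flos,flsy,ioty,losy] rk=16  ker:filo,ijly
b_2=(52−30)−16=6

b_2=6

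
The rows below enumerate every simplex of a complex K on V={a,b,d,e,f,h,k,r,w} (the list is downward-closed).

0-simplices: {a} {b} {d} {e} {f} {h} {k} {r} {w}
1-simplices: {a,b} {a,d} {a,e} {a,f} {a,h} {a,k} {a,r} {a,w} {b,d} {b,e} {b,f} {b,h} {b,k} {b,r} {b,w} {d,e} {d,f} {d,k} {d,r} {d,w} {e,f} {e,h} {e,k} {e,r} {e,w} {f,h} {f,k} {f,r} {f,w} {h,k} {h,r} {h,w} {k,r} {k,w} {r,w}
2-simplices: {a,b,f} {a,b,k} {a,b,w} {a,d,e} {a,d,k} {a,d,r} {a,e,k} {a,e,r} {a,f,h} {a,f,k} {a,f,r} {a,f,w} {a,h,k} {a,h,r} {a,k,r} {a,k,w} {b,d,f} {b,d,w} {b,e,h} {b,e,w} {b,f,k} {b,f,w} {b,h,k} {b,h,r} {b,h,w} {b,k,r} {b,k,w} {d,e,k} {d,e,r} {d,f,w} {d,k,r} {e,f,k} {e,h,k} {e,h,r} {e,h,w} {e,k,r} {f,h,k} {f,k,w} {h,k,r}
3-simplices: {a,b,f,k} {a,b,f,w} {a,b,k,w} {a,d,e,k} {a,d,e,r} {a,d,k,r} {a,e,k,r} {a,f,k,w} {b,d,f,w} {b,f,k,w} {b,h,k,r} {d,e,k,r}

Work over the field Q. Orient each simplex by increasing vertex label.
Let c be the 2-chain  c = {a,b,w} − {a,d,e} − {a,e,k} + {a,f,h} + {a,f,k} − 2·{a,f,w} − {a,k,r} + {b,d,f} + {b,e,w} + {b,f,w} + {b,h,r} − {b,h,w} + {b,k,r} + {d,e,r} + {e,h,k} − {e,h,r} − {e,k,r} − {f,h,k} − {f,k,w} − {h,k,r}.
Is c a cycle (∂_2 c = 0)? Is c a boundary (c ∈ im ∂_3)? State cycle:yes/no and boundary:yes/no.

n_0=9 n_1=35 n_2=39 n_3=12  [Q]
∂1: piv[ab,ad,ae,af,ah,ak,ar,aw] rk=8  ker:bd,be,bf,bh,bk,br,bw,de,df,dk,dr,dw,ef,eh,ek,er,ew,fh,fk,fr,fw,hk,hr,hw,kr,kw,rw
∂2: piv[abf,abk,abw,ade,adk,adr,aek,aer,afh,afk,afr,afw,ahk,ahr,akr,akw,bdf,bdw,beh,bew,bhk,bhr,bhw,efk,ehk] rk=25  ker:bfk,bfw,bkr,bkw,dek,der,dfw,dkr,ehr,ehw,ekr,fhk,fkw,hkr
∂3: piv[abfk,abfw,abkw,adek,ader,adkr,aekr,afkw,bdfw,bhkr] rk=10  ker:bfkw,dekr
∂2c = {a,b} − {a,d} − {a,h} − {a,k} + {a,r} + {a,w} + {b,d} + {b,e} + {b,k} − 2·{b,r} + {d,f} − {d,r} − 3·{e,k} + 3·{e,r} + {e,w} + {f,k} − {h,k} + {h,r} − {h,w} − 2·{k,r} − {k,w}

cycle:no boundary:no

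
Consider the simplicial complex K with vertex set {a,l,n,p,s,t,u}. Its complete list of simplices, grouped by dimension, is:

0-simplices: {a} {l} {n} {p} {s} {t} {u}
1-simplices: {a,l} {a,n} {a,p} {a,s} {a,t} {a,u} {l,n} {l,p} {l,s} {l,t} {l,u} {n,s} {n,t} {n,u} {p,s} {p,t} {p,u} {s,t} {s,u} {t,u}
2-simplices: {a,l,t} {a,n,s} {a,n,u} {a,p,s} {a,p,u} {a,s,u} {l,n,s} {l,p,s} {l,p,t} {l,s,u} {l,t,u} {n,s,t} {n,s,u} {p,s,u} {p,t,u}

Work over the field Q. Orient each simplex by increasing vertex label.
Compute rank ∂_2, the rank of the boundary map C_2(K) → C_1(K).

n_0=7 n_1=20 n_2=15  [Q]
∂1: piv[al,an,ap,as,at,au] rk=6  ker:ln,lp,ls,lt,lu,ns,nt,nu,ps,pt,pu,st,su,tu
∂2: piv[alt,ans,anu,aps,apu,asu,lns,lps,lpt,lsu,ltu,nst] rk=12  ker:nsu,psu,ptu
rk∂_2=12

rank∂_2=12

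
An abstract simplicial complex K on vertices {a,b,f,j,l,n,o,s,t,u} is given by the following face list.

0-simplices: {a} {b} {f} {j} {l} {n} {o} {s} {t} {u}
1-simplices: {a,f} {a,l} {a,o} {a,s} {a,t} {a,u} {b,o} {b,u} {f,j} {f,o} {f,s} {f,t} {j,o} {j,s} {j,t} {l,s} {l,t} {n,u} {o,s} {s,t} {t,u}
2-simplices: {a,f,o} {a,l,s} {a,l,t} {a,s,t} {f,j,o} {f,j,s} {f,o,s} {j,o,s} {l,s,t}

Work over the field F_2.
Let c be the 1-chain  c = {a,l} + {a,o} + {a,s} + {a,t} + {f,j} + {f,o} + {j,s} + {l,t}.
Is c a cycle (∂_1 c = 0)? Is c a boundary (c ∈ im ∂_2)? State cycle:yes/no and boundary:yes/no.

cycle:yes boundary:no

n_0=10 n_1=21 n_2=9  [Z2]
∂1: piv[af,al,ao,as,at,au,bo,fj,nu] rk=9  ker:bu,fo,fs,ft,jo,js,jt,ls,lt,os,st,tu
∂2: piv[afo,als,alt,ast,fjo,fjs,fos] rk=7  ker:jos,lst
∂1c = 0
c vs im∂2: residual ≠ 0 ⇒ not boundary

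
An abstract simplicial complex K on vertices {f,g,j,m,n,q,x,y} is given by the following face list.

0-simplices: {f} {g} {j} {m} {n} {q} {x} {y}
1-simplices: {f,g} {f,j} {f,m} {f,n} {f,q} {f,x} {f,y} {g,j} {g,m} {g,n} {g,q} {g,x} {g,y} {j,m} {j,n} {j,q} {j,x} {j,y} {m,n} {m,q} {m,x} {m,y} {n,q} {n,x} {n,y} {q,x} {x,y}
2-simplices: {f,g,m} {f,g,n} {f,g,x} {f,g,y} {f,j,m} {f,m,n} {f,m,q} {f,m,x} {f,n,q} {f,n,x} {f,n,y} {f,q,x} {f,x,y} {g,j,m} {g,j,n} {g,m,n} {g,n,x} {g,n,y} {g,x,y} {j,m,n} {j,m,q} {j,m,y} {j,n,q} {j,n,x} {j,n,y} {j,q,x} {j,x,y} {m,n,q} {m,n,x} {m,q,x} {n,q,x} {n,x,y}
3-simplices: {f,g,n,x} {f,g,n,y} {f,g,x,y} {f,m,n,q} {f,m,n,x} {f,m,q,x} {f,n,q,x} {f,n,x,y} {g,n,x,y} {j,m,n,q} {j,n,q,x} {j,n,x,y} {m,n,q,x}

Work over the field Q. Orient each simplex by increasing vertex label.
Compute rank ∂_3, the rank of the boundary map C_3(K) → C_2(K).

rank∂_3=11

n_0=8 n_1=27 n_2=32 n_3=13  [Q]
∂1: piv[fg,fj,fm,fn,fq,fx,fy] rk=7  ker:gj,gm,gn,gq,gx,gy,jm,jn,jq,jx,jy,mn,mq,mx,my,nq,nx,ny,qx,xy
∂2: piv[fgm,fgn,fgx,fgy,fjm,fmn,fmq,fmx,fnq,fnx,fny,fqx,fxy,gjm,gjn,jmq,jmy,jnx,jny] rk=19  ker:gmn,gnx,gny,gxy,jmn,jnq,jqx,jxy,mnq,mnx,mqx,nqx,nxy
∂3: piv[fgnx,fgny,fgxy,fmnq,fmnx,fmqx,fnqx,fnxy,jmnq,jnqx,jnxy] rk=11  ker:gnxy,mnqx
rk∂_3=11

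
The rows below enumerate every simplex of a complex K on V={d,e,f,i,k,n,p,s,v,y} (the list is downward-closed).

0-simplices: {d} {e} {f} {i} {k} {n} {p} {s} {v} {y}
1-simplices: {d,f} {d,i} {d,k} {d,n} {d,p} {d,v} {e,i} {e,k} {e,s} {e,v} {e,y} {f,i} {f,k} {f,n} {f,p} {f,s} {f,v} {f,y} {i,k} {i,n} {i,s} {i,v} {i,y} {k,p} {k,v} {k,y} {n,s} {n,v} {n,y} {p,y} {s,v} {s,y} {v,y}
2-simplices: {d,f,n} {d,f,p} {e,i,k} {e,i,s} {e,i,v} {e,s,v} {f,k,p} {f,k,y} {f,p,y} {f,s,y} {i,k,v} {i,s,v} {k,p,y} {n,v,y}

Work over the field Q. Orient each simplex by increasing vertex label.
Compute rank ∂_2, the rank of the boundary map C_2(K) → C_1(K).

rank∂_2=12

n_0=10 n_1=33 n_2=14  [Q]
∂1: piv[df,di,dk,dn,dp,dv,ei,es,ey] rk=9  ker:ek,ev,fi,fk,fn,fp,fs,fv,fy,ik,in,is,iv,iy,kp,kv,ky,ns,nv,ny,py,sv,sy,vy
∂2: piv[dfn,dfp,eik,eis,eiv,esv,fkp,fky,fpy,fsy,ikv,nvy] rk=12  ker:isv,kpy
rk∂_2=12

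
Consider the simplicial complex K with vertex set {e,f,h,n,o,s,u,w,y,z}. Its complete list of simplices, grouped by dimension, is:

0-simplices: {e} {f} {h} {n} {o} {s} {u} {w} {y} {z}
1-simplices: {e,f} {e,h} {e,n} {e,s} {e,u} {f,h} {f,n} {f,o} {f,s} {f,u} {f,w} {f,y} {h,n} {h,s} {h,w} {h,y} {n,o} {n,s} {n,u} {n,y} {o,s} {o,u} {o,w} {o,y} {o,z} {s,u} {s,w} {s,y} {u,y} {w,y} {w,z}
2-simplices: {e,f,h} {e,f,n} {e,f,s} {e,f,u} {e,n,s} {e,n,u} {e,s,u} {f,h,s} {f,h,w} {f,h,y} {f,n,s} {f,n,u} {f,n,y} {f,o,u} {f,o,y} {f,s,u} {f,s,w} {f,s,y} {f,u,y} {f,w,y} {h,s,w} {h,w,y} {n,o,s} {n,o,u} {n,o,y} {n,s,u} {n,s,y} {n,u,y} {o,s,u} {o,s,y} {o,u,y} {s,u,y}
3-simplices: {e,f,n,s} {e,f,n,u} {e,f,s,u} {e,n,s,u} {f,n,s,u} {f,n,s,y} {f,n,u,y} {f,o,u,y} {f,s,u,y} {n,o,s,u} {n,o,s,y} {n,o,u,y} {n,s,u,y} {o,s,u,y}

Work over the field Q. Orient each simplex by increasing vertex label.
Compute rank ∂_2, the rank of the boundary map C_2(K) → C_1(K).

n_0=10 n_1=31 n_2=32 n_3=14  [Q]
∂1: piv[ef,eh,en,es,eu,fo,fw,fy,oz] rk=9  ker:fh,fn,fs,fu,hn,hs,hw,hy,no,ns,nu,ny,os,ou,ow,oy,su,sw,sy,uy,wy,wz
∂2: piv[efh,efn,efs,efu,ens,enu,esu,fhs,fhw,fhy,fny,fou,foy,fsw,fsy,fuy,fwy,nos,nou] rk=19  ker:fns,fnu,fsu,hsw,hwy,noy,nsu,nsy,nuy,osu,osy,ouy,suy
∂3: piv[efns,efnu,efsu,ensu,fnsy,fnuy,fouy,fsuy,nosu,nosy,nouy] rk=11  ker:fnsu,nsuy,osuy
rk∂_2=19

rank∂_2=19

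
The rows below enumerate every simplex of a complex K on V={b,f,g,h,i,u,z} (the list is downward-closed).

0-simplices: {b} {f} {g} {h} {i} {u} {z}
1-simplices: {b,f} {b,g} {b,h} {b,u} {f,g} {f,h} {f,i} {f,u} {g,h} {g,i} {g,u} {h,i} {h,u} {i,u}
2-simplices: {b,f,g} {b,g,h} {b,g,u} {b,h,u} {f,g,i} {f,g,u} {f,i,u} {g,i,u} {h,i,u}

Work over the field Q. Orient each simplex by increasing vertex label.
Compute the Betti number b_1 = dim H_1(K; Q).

b_1=1

n_0=7 n_1=14 n_2=9  [Q]
∂1: piv[bf,bg,bh,bu,fi] rk=5  ker:fg,fh,fu,gh,gi,gu,hi,hu,iu
∂2: piv[bfg,bgh,bgu,bhu,fgi,fgu,fiu,hiu] rk=8  ker:giu
b_1=(14−5)−8=1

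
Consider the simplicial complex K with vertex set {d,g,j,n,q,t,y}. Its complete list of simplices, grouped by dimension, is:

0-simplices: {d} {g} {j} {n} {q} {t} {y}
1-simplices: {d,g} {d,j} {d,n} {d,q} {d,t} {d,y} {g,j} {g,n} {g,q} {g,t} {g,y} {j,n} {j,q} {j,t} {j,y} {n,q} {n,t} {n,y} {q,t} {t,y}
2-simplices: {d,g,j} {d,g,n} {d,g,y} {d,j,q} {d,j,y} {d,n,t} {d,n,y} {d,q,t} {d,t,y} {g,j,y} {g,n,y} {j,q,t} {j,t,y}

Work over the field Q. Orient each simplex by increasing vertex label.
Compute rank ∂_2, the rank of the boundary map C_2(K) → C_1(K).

n_0=7 n_1=20 n_2=13  [Q]
∂1: piv[dg,dj,dn,dq,dt,dy] rk=6  ker:gj,gn,gq,gt,gy,jn,jq,jt,jy,nq,nt,ny,qt,ty
∂2: piv[dgj,dgn,dgy,djq,djy,dnt,dny,dqt,dty,jqt] rk=10  ker:gjy,gny,jty
rk∂_2=10

rank∂_2=10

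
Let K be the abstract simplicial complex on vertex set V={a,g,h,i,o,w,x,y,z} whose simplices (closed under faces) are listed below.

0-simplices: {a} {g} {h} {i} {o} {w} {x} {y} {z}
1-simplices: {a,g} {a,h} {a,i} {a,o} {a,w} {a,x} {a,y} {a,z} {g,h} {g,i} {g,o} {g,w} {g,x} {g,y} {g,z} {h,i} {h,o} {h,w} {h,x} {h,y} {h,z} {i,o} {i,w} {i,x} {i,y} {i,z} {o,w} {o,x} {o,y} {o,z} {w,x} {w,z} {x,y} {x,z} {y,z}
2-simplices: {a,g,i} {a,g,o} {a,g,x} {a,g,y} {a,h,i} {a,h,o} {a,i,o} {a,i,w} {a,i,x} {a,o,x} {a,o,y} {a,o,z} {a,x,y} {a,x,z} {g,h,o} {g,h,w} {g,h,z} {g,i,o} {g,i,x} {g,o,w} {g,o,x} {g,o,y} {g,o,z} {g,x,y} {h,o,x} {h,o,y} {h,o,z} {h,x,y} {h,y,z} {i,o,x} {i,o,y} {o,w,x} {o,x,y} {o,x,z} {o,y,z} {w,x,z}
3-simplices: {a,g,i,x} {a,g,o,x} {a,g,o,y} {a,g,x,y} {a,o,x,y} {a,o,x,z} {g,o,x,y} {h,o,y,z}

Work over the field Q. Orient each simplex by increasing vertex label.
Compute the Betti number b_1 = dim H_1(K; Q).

b_1=2

n_0=9 n_1=35 n_2=36 n_3=8  [Q]
∂1: piv[ag,ah,ai,ao,aw,ax,ay,az] rk=8  ker:gh,gi,go,gw,gx,gy,gz,hi,ho,hw,hx,hy,hz,io,iw,ix,iy,iz,ow,ox,oy,oz,wx,wz,xy,xz,yz
∂2: piv[agi,ago,agx,agy,ahi,aho,aio,aiw,aix,aox,aoy,aoz,axy,axz,gho,ghw,ghz,gow,goz,hox,hoy,hyz,ioy,owx,wxz] rk=25  ker:gio,gix,gox,goy,gxy,hoz,hxy,iox,oxy,oxz,oyz
∂3: piv[agix,agox,agoy,agxy,aoxy,aoxz,hoyz] rk=7  ker:goxy
b_1=(35−8)−25=2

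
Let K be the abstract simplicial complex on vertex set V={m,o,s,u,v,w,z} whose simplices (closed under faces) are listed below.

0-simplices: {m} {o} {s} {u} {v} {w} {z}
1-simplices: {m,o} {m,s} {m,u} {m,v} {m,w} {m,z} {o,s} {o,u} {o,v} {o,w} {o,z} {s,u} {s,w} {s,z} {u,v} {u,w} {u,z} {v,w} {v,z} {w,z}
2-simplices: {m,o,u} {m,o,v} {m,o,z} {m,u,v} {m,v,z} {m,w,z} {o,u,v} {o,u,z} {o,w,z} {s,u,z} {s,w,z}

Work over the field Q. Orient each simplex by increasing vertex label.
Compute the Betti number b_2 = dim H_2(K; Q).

n_0=7 n_1=20 n_2=11  [Q]
∂1: piv[mo,ms,mu,mv,mw,mz] rk=6  ker:os,ou,ov,ow,oz,su,sw,sz,uv,uw,uz,vw,vz,wz
∂2: piv[mou,mov,moz,muv,mvz,mwz,ouz,owz,suz,swz] rk=10  ker:ouv
b_2=(11−10)−0=1

b_2=1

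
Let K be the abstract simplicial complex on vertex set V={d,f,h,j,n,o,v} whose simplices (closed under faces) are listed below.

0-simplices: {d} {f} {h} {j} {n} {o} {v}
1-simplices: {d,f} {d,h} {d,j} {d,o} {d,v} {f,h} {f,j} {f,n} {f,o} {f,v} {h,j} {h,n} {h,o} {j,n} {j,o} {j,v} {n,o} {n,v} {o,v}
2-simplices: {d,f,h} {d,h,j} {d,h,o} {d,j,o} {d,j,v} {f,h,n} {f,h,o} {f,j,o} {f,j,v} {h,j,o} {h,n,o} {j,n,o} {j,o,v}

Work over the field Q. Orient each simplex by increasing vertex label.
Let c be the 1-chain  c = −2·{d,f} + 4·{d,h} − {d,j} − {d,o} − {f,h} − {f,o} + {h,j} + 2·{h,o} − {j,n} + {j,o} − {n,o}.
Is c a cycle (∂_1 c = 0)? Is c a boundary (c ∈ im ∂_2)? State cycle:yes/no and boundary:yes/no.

cycle:yes boundary:yes

n_0=7 n_1=19 n_2=13  [Q]
∂1: piv[df,dh,dj,do,dv,fn] rk=6  ker:fh,fj,fo,fv,hj,hn,ho,jn,jo,jv,no,nv,ov
∂2: piv[dfh,dhj,dho,djo,djv,fhn,fho,fjo,fjv,hno,jno,jov] rk=12  ker:hjo
∂1c = 0
c vs im∂2: reduces to 0 ⇒ boundary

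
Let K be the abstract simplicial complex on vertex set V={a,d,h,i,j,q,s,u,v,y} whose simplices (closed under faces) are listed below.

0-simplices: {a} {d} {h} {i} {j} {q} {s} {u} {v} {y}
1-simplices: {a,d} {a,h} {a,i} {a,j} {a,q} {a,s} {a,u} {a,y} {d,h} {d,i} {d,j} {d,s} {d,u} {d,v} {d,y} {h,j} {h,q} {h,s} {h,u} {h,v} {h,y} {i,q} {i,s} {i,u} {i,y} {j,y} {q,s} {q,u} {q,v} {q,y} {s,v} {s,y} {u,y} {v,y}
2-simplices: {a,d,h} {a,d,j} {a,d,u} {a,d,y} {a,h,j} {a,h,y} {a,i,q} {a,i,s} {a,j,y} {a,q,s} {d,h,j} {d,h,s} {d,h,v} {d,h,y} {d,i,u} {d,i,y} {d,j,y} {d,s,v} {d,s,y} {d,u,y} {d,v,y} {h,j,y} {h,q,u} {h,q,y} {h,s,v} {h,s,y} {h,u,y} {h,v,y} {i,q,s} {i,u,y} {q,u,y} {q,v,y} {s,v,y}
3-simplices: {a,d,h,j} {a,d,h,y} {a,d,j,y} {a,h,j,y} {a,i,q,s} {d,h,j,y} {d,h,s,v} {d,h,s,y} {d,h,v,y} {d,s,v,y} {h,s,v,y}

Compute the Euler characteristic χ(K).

n_0=10 n_1=34 n_2=33 n_3=11
χ=+10−34+33−11=-2

χ(K)=-2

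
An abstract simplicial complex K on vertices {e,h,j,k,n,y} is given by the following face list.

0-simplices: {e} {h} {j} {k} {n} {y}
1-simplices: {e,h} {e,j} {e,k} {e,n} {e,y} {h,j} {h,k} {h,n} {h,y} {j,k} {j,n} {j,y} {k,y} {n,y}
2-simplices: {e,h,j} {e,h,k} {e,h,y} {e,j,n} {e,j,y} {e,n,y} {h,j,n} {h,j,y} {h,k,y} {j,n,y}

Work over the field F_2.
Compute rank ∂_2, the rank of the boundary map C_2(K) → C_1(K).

n_0=6 n_1=14 n_2=10  [Z2]
∂1: piv[eh,ej,ek,en,ey] rk=5  ker:hj,hk,hn,hy,jk,jn,jy,ky,ny
∂2: piv[ehj,ehk,ehy,ejn,ejy,eny,hjn,hky] rk=8  ker:hjy,jny
rk∂_2=8

rank∂_2=8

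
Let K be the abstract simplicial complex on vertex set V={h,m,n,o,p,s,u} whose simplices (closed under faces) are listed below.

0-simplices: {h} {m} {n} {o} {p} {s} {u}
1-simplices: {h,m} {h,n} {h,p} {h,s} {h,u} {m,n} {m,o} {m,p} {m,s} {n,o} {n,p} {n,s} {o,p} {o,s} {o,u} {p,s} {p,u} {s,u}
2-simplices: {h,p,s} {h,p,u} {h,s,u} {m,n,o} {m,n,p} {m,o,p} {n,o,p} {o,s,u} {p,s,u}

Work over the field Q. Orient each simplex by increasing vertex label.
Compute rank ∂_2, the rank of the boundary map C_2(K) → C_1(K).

rank∂_2=7

n_0=7 n_1=18 n_2=9  [Q]
∂1: piv[hm,hn,hp,hs,hu,mo] rk=6  ker:mn,mp,ms,no,np,ns,op,os,ou,ps,pu,su
∂2: piv[hps,hpu,hsu,mno,mnp,mop,osu] rk=7  ker:nop,psu
rk∂_2=7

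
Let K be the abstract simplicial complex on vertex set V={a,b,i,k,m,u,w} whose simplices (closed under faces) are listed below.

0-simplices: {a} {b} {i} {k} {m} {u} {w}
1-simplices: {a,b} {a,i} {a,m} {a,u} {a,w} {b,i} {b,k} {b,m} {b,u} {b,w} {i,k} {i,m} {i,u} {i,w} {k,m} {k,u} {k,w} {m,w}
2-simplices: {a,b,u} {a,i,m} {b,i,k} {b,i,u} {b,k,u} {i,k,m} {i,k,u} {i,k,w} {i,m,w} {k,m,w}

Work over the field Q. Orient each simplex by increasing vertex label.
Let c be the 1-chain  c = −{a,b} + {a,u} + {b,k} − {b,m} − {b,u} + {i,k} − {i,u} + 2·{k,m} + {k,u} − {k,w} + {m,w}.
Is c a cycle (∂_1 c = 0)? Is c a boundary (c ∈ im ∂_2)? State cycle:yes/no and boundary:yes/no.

n_0=7 n_1=18 n_2=10  [Q]
∂1: piv[ab,ai,am,au,aw,bk] rk=6  ker:bi,bm,bu,bw,ik,im,iu,iw,km,ku,kw,mw
∂2: piv[abu,aim,bik,biu,bku,ikm,ikw,imw] rk=8  ker:iku,kmw
∂1c = 0
c vs im∂2: residual ≠ 0 ⇒ not boundary

cycle:yes boundary:no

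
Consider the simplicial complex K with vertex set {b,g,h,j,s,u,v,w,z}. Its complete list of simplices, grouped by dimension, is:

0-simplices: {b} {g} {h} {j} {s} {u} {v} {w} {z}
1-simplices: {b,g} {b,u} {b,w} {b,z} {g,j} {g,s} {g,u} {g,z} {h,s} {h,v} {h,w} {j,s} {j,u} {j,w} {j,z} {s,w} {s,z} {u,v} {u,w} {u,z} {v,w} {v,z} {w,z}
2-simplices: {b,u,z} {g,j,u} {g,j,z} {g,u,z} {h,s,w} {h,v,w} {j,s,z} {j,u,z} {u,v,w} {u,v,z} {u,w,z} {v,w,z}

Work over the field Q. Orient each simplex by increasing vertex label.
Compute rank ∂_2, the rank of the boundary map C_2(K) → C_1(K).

rank∂_2=10

n_0=9 n_1=23 n_2=12  [Q]
∂1: piv[bg,bu,bw,bz,gj,gs,hs,hv] rk=8  ker:gu,gz,hw,js,ju,jw,jz,sw,sz,uv,uw,uz,vw,vz,wz
∂2: piv[buz,gju,gjz,guz,hsw,hvw,jsz,uvw,uvz,uwz] rk=10  ker:juz,vwz
rk∂_2=10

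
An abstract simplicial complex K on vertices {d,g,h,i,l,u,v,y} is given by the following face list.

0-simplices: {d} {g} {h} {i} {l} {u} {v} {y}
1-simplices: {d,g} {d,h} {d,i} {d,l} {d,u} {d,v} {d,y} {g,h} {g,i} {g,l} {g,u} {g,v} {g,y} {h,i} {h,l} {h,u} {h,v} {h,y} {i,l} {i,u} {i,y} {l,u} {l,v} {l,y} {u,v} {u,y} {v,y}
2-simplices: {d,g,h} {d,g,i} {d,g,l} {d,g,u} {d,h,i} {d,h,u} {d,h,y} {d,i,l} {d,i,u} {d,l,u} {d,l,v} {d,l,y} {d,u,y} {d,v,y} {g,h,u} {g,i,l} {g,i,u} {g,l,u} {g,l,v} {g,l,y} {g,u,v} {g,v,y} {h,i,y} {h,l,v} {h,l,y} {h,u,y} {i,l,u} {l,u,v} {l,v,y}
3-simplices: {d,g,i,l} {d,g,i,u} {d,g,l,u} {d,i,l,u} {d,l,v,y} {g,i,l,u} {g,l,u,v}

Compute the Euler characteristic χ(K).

n_0=8 n_1=27 n_2=29 n_3=7
χ=+8−27+29−7=3

χ(K)=3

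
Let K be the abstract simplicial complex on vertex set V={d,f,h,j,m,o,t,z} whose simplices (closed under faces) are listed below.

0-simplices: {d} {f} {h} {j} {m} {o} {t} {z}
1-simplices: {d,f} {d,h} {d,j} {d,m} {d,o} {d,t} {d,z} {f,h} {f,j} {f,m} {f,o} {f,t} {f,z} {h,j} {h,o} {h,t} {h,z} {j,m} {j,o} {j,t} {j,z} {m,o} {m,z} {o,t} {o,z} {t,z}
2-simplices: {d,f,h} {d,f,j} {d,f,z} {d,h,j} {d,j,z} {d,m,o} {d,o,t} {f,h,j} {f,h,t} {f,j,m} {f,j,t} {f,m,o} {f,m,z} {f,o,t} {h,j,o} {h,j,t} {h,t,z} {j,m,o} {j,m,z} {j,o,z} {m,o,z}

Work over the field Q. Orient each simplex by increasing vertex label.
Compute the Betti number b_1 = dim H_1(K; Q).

b_1=2

n_0=8 n_1=26 n_2=21  [Q]
∂1: piv[df,dh,dj,dm,do,dt,dz] rk=7  ker:fh,fj,fm,fo,ft,fz,hj,ho,ht,hz,jm,jo,jt,jz,mo,mz,ot,oz,tz
∂2: piv[dfh,dfj,dfz,dhj,djz,dmo,dot,fht,fjm,fjt,fmo,fmz,fot,hjo,htz,jmo,joz] rk=17  ker:fhj,hjt,jmz,moz
b_1=(26−7)−17=2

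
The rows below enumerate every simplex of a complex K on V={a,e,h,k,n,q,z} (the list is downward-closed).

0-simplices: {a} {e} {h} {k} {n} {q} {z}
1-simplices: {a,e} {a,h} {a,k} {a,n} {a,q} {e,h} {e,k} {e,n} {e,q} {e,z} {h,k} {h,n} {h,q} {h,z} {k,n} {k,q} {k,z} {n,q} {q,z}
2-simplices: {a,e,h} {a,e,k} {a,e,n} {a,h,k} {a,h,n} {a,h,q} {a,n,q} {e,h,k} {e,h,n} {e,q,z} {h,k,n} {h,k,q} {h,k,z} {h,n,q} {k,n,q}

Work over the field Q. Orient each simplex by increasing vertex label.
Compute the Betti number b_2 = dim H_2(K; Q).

n_0=7 n_1=19 n_2=15  [Q]
∂1: piv[ae,ah,ak,an,aq,ez] rk=6  ker:eh,ek,en,eq,hk,hn,hq,hz,kn,kq,kz,nq,qz
∂2: piv[aeh,aek,aen,ahk,ahn,ahq,anq,eqz,hkn,hkq,hkz] rk=11  ker:ehk,ehn,hnq,knq
b_2=(15−11)−0=4

b_2=4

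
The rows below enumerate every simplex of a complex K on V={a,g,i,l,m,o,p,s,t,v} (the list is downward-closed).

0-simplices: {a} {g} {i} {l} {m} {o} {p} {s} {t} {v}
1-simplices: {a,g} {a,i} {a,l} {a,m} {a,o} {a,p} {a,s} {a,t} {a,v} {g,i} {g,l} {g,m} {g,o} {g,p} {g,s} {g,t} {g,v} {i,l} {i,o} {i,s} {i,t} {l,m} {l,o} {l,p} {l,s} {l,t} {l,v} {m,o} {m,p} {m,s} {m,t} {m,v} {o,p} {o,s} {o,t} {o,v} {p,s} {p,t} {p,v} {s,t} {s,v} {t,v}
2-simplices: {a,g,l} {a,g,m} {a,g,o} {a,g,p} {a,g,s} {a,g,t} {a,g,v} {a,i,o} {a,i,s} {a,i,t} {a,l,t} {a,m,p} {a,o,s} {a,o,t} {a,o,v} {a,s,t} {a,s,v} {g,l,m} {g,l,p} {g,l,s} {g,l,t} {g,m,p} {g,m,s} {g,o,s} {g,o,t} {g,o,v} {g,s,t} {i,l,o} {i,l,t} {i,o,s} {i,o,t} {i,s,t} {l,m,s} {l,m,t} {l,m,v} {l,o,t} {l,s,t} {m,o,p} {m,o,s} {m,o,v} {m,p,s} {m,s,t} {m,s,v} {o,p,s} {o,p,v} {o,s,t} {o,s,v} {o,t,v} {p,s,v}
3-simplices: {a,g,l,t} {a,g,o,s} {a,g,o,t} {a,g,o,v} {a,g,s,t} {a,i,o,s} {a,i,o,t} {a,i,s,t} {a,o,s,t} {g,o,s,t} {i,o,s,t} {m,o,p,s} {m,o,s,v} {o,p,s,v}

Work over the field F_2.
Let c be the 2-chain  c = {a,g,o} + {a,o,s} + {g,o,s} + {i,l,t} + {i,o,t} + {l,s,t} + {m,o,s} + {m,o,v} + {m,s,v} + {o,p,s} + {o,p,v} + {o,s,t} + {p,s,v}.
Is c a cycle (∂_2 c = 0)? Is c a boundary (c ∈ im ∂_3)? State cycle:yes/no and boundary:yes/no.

n_0=10 n_1=42 n_2=49 n_3=14  [Z2]
∂1: piv[ag,ai,al,am,ao,ap,as,at,av] rk=9  ker:gi,gl,gm,go,gp,gs,gt,gv,il,io,is,it,lm,lo,lp,ls,lt,lv,mo,mp,ms,mt,mv,op,os,ot,ov,ps,pt,pv,st,sv,tv
∂2: piv[agl,agm,ago,agp,ags,agt,agv,aio,ais,ait,alt,amp,aos,aot,aov,ast,asv,glm,glp,gls,gms,ilo,ilt,lmt,lmv,mop,mos,mov,mps,opv,otv] rk=31  ker:glt,gmp,gos,got,gov,gst,ios,iot,ist,lms,lot,lst,mst,msv,ops,ost,osv,psv
∂3: piv[aglt,agos,agot,agov,agst,aios,aiot,aist,aost,mops,mosv,opsv] rk=12  ker:gost,iost
∂2c = {a,g} + {a,s} + {g,s} + {i,l} + {i,o} + {l,s} + {o,s}

cycle:no boundary:no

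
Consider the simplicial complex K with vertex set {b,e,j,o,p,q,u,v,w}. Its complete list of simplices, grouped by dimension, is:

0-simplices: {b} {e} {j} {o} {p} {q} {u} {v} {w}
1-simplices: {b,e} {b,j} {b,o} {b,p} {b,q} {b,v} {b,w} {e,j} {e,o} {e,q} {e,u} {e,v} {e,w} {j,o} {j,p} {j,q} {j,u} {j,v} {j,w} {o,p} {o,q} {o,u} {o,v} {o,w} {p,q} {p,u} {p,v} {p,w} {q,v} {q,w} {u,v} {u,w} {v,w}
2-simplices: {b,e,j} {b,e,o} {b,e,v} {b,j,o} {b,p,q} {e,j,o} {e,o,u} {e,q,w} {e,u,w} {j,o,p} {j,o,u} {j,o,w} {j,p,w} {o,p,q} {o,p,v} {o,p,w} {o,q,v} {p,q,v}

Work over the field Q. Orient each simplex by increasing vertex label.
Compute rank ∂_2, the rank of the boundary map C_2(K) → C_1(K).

rank∂_2=15

n_0=9 n_1=33 n_2=18  [Q]
∂1: piv[be,bj,bo,bp,bq,bv,bw,eu] rk=8  ker:ej,eo,eq,ev,ew,jo,jp,jq,ju,jv,jw,op,oq,ou,ov,ow,pq,pu,pv,pw,qv,qw,uv,uw,vw
∂2: piv[bej,beo,bev,bjo,bpq,eou,eqw,euw,jop,jou,jow,jpw,opq,opv,oqv] rk=15  ker:ejo,opw,pqv
rk∂_2=15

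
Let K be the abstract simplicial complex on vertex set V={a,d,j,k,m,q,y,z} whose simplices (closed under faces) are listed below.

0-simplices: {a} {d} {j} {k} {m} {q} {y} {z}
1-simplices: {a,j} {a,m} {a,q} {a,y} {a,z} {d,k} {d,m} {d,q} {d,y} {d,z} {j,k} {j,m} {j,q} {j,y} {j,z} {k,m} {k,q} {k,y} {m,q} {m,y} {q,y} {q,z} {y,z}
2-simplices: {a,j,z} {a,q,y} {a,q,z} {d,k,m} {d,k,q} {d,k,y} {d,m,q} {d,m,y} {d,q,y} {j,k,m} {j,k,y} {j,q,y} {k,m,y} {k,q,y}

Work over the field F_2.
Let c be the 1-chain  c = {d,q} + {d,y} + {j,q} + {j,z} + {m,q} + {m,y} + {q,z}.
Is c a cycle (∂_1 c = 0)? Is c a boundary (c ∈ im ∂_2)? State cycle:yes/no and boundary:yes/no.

n_0=8 n_1=23 n_2=14  [Z2]
∂1: piv[aj,am,aq,ay,az,dk,dm] rk=7  ker:dq,dy,dz,jk,jm,jq,jy,jz,km,kq,ky,mq,my,qy,qz,yz
∂2: piv[ajz,aqy,aqz,dkm,dkq,dky,dmq,dmy,dqy,jkm,jky,jqy] rk=12  ker:kmy,kqy
∂1c = 0
c vs im∂2: residual ≠ 0 ⇒ not boundary

cycle:yes boundary:no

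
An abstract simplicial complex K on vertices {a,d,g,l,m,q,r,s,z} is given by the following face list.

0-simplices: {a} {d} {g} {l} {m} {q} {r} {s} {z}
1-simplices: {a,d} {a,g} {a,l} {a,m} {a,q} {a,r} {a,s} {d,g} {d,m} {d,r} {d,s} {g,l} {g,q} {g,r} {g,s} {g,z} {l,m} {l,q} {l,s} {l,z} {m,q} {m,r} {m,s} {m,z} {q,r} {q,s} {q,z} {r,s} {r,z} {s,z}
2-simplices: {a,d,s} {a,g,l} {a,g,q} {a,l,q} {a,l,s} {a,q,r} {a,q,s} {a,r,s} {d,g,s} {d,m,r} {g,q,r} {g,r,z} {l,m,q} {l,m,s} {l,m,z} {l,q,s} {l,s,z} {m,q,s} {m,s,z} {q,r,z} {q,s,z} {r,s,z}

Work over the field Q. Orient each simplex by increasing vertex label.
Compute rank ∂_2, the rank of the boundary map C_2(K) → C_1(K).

rank∂_2=18

n_0=9 n_1=30 n_2=22  [Q]
∂1: piv[ad,ag,al,am,aq,ar,as,gz] rk=8  ker:dg,dm,dr,ds,gl,gq,gr,gs,lm,lq,ls,lz,mq,mr,ms,mz,qr,qs,qz,rs,rz,sz
∂2: piv[ads,agl,agq,alq,als,aqr,aqs,ars,dgs,dmr,gqr,grz,lmq,lms,lmz,lsz,qrz,qsz] rk=18  ker:lqs,mqs,msz,rsz
rk∂_2=18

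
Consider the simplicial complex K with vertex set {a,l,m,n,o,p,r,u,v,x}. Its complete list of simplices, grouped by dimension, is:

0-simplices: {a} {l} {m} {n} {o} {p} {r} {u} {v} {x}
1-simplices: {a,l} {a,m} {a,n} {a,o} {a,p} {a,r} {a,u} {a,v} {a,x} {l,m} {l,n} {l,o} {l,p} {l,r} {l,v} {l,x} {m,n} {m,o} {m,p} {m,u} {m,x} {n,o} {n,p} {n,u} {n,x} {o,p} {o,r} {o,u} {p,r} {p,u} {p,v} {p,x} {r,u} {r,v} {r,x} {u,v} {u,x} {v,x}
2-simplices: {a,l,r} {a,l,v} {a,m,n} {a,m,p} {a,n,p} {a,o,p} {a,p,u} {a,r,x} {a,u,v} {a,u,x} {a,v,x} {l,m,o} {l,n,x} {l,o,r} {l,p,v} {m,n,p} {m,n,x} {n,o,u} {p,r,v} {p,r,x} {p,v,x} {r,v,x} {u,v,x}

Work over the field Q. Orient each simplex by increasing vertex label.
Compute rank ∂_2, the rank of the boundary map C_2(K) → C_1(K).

rank∂_2=20

n_0=10 n_1=38 n_2=23  [Q]
∂1: piv[al,am,an,ao,ap,ar,au,av,ax] rk=9  ker:lm,ln,lo,lp,lr,lv,lx,mn,mo,mp,mu,mx,no,np,nu,nx,op,or,ou,pr,pu,pv,px,ru,rv,rx,uv,ux,vx
∂2: piv[alr,alv,amn,amp,anp,aop,apu,arx,auv,aux,avx,lmo,lnx,lor,lpv,mnx,nou,prv,prx,pvx] rk=20  ker:mnp,rvx,uvx
rk∂_2=20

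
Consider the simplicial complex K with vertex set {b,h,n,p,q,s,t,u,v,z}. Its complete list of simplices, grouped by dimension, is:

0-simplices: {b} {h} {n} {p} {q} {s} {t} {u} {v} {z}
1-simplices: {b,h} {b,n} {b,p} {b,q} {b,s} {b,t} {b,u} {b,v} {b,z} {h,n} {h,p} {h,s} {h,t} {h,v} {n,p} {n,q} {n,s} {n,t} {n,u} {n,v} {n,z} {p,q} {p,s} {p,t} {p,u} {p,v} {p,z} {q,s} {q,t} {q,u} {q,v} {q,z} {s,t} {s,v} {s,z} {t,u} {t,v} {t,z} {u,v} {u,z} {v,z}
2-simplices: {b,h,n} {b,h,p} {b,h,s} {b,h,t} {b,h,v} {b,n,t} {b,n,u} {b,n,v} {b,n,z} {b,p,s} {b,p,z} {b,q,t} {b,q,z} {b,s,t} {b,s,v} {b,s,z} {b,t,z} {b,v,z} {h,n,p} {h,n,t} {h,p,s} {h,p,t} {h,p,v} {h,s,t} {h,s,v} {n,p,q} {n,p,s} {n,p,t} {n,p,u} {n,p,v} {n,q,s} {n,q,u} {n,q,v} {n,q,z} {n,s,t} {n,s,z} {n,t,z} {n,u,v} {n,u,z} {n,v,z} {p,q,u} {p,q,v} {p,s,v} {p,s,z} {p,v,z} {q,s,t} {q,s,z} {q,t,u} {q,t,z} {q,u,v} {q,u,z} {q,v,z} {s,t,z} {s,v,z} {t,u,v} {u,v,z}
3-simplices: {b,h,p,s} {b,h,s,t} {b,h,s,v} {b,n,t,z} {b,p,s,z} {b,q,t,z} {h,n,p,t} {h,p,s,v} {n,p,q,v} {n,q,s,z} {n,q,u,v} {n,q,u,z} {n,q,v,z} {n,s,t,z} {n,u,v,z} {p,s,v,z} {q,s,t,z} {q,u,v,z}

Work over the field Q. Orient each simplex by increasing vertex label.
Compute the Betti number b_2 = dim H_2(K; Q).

n_0=10 n_1=41 n_2=56 n_3=18  [Q]
∂1: piv[bh,bn,bp,bq,bs,bt,bu,bv,bz] rk=9  ker:hn,hp,hs,ht,hv,np,nq,ns,nt,nu,nv,nz,pq,ps,pt,pu,pv,pz,qs,qt,qu,qv,qz,st,sv,sz,tu,tv,tz,uv,uz,vz
∂2: piv[bhn,bhp,bhs,bht,bhv,bnt,bnu,bnv,bnz,bps,bpz,bqt,bqz,bst,bsv,bsz,btz,bvz,hnp,hpt,hpv,npq,nps,npu,nqs,nqu,nqv,nqz,nuv,nuz,qtu,tuv] rk=32  ker:hnt,hps,hst,hsv,npt,npv,nst,nsz,ntz,nvz,pqu,pqv,psv,psz,pvz,qst,qsz,qtz,quv,quz,qvz,stz,svz,uvz
∂3: piv[bhps,bhst,bhsv,bntz,bpsz,bqtz,hnpt,hpsv,npqv,nqsz,nquv,nquz,nqvz,nstz,nuvz,psvz,qstz] rk=17  ker:quvz
b_2=(56−32)−17=7

b_2=7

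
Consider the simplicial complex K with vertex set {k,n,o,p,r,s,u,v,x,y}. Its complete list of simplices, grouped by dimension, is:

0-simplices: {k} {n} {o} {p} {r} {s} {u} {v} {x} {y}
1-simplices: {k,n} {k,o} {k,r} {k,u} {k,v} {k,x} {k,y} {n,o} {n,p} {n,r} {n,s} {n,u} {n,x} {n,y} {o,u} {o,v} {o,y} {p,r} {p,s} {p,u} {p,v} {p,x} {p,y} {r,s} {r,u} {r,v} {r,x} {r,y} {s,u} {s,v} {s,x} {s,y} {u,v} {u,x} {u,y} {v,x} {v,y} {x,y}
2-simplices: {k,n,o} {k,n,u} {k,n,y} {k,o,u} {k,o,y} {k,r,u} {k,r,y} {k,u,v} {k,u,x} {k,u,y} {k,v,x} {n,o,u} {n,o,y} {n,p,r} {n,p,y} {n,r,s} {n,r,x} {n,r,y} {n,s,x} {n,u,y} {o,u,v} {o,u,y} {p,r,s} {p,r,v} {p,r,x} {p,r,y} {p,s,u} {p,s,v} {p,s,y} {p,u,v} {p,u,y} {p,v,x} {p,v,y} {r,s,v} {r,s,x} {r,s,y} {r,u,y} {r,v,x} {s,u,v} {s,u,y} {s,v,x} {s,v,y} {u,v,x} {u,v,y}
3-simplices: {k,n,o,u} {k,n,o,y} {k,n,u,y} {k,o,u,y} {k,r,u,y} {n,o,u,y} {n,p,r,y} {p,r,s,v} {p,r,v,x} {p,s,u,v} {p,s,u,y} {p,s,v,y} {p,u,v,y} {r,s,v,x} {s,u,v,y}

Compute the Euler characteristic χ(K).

χ(K)=1

n_0=10 n_1=38 n_2=44 n_3=15
χ=+10−38+44−15=1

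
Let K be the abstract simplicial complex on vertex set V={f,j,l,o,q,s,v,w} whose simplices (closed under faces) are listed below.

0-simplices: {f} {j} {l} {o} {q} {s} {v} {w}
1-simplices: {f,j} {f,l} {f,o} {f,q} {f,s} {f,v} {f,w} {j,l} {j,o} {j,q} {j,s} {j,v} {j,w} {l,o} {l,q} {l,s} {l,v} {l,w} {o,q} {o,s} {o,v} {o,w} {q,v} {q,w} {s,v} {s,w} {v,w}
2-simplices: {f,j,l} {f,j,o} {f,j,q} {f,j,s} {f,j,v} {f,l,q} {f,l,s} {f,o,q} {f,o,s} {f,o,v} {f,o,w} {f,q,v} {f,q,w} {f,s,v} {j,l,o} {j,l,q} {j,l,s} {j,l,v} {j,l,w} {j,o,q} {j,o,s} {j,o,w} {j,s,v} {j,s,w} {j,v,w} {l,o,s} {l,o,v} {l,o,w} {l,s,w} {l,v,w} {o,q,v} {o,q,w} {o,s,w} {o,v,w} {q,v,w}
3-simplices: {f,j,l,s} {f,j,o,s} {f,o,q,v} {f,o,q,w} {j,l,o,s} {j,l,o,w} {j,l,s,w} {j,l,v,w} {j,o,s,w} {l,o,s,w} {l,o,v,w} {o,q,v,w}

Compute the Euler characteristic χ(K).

χ(K)=4

n_0=8 n_1=27 n_2=35 n_3=12
χ=+8−27+35−12=4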